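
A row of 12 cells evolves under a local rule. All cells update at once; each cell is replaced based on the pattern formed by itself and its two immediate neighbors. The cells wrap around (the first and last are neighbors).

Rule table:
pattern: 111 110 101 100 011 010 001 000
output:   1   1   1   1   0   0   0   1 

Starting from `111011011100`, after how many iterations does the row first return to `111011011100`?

iteration 1: 011101101110
iteration 2: 001110110111
iteration 3: 100111011011
iteration 4: 110011101101
iteration 5: 111001110110
iteration 6: 011100111011
iteration 7: 101110011101
iteration 8: 110111001110
iteration 9: 011011100111
iteration 10: 101101110011
iteration 11: 110110111001
iteration 12: 111011011100

12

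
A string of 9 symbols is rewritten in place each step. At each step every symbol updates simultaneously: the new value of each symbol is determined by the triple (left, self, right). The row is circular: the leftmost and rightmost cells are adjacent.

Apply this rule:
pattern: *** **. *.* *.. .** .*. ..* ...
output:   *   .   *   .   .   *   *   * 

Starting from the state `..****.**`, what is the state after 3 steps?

.*.**.*..
***..**.*
**..*..*.

**..*..*.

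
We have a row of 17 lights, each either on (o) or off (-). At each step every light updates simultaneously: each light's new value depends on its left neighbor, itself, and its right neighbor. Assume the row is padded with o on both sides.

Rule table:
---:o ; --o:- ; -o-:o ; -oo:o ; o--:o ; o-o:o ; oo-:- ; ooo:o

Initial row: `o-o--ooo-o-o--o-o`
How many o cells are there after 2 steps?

step 1: -ooo-oo-ooooo-ooo
step 2: ooo-oo-ooooo-oooo
count of o: 14

14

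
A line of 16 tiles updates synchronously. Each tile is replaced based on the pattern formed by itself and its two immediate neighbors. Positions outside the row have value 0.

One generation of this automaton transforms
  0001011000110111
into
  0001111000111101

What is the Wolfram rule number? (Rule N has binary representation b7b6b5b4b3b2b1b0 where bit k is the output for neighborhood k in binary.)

108

position 14: 111 → 0  (bit 7 = 0)
position 6: 110 → 1  (bit 6 = 1)
position 4: 101 → 1  (bit 5 = 1)
position 7: 100 → 0  (bit 4 = 0)
position 5: 011 → 1  (bit 3 = 1)
position 3: 010 → 1  (bit 2 = 1)
position 2: 001 → 0  (bit 1 = 0)
position 0: 000 → 0  (bit 0 = 0)
bits b7..b0 = 01101100 = 108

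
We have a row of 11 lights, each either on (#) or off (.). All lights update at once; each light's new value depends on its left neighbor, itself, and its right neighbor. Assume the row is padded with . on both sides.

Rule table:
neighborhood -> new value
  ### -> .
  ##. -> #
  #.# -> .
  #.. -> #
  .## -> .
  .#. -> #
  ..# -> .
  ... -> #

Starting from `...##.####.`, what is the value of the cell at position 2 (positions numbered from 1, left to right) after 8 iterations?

#

iteration 1: ##..#....##
iteration 2: .##.####..#
iteration 3: ..#....##.#
iteration 4: #.####..#.#
iteration 5: #....##.#.#
iteration 6: ####..#.#.#
iteration 7: ...##.#.#.#
iteration 8: ##..#.#.#.#
position 2 holds #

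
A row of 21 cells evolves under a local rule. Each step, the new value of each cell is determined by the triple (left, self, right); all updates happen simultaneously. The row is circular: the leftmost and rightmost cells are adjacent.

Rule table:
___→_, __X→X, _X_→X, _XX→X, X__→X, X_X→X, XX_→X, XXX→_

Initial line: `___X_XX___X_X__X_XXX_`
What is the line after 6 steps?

__XXXXXX_XXXXXXXXX_XX
XXX____XXX_______XXXX
__XX__XX_XX_____XX___
_XXXXXXXXXXX___XXXX__
XX_________XX_XX__XX_
XXX_______XXXXXXXXXXX

XXX_______XXXXXXXXXXX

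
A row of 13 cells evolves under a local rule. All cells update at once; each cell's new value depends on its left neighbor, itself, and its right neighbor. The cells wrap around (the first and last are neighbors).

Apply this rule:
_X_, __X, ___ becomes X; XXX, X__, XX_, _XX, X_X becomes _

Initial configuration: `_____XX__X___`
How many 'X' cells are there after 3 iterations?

10

XXXXX___XX_XX
______XX_____
XXXXXX___XXXX
count of X: 10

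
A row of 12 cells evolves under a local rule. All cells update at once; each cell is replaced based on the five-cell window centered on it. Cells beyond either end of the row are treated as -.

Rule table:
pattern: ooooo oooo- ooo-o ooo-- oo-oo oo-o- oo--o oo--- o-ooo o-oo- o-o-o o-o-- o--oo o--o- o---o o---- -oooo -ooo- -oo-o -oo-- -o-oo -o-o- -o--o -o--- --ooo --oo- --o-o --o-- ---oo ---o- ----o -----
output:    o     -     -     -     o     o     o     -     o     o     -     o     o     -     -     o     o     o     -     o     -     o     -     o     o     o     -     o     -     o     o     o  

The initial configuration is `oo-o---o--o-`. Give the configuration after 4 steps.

o-ooo-oo--oo
--oo-ooooooo
o-o-oooooo--
-o--oooo---o

-o--oooo---o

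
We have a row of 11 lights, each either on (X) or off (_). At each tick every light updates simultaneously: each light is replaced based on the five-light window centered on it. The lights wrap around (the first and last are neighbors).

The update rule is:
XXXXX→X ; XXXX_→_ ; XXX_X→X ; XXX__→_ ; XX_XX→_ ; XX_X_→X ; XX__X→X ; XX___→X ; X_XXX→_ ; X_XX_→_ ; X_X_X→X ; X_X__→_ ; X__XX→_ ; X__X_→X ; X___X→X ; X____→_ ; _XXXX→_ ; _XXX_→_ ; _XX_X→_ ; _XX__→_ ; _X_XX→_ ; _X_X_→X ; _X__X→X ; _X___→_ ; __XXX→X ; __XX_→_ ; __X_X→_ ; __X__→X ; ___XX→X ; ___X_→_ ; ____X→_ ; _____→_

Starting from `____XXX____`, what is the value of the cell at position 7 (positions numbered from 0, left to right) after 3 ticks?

_

tick 1: ___XX__X___
tick 2: __X__XXX___
tick 3: __XX_X__X__
position 7 holds _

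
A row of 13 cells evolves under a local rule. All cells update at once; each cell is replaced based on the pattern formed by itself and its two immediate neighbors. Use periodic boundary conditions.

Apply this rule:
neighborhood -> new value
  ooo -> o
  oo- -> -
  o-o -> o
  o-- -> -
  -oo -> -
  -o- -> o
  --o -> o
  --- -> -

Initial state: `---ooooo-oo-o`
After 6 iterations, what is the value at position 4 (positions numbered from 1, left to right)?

--o-ooo-o--oo
-ooo-o-oo-o--
o-o-ooo--oo--
oooo-o--o---o
ooo-oo-oo--o-
-o-o--o---ooo
position 4 holds o

o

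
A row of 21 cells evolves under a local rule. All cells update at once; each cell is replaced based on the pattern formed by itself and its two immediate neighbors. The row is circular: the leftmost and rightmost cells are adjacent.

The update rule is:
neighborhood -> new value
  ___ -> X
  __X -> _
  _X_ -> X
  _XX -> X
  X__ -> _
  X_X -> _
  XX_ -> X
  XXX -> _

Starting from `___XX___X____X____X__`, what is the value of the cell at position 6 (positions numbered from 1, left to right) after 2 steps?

XX_XX_X_X_XX_X_XX_X_X
_X_XX_X_X_XX_X_XX_X_X
position 6 holds _

_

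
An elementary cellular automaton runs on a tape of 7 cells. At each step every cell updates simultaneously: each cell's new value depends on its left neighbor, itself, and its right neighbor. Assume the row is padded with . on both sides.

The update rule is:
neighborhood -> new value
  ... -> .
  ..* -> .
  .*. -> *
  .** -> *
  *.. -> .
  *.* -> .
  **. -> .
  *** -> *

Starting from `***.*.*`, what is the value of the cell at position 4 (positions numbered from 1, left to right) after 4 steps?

**..*.*
*...*.*
*...*.*  (fixed point — unchanged through step 4)
position 4 holds .

.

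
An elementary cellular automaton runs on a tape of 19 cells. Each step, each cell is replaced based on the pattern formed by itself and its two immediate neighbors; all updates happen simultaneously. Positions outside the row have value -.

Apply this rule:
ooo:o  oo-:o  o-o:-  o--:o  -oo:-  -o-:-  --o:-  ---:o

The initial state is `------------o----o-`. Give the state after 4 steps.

ooooooooooo--ooo--o
-ooooooooooo--ooo--
--ooooooooooo--oooo
o--ooooooooooo--ooo

o--ooooooooooo--ooo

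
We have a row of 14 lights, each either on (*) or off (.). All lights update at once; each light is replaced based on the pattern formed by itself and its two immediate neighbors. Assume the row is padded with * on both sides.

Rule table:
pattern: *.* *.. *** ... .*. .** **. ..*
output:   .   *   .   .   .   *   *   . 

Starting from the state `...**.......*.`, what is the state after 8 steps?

step 1: *..***........
step 2: **.*.**.......
step 3: .*...***......
step 4: ..*..*.**.....
step 5: *..*...***....
step 6: **..*..*.**...
step 7: .**..*...***..
step 8: .***..*..*.**.

.***..*..*.**.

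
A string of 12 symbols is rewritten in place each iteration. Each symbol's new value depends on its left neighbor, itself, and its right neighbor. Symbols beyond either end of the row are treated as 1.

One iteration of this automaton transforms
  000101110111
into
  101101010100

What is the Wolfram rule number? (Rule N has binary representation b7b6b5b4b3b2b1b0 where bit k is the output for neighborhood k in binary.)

position 6: 111 → 0  (bit 7 = 0)
position 7: 110 → 1  (bit 6 = 1)
position 4: 101 → 0  (bit 5 = 0)
position 0: 100 → 1  (bit 4 = 1)
position 5: 011 → 1  (bit 3 = 1)
position 3: 010 → 1  (bit 2 = 1)
position 2: 001 → 1  (bit 1 = 1)
position 1: 000 → 0  (bit 0 = 0)
bits b7..b0 = 01011110 = 94

94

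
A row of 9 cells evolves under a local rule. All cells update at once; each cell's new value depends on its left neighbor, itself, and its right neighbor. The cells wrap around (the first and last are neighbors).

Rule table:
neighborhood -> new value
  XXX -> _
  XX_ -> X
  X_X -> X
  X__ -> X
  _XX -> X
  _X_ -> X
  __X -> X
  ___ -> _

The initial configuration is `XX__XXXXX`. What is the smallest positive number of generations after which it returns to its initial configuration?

6

generation 1: _XXXX____
generation 2: XX__XX___
generation 3: XXXXXXX_X
generation 4: ______XXX
generation 5: X____XX_X
generation 6: XX__XXXXX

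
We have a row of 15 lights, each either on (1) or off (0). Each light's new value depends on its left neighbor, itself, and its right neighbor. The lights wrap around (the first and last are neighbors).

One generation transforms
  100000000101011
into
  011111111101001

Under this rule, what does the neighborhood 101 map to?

At position 10 the neighborhood is 101; the next row has 0 there.

0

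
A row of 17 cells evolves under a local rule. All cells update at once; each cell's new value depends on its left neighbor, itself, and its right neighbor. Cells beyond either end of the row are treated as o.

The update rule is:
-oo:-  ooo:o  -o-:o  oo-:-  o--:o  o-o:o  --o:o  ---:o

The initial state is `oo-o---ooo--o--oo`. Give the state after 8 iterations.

-ooooo-ooo-ooooo-

iteration 1: o-ooooo-o-ooooo-o
iteration 2: -o-ooo-ooo-ooo-o-
iteration 3: ooo-o-o-o-o-o-ooo
iteration 4: oo-ooooooooooo-oo
iteration 5: o-o-ooooooooo-o-o
iteration 6: -ooo-ooooooo-ooo-
iteration 7: o-o-o-ooooo-o-o-o
iteration 8: -ooooo-ooo-ooooo-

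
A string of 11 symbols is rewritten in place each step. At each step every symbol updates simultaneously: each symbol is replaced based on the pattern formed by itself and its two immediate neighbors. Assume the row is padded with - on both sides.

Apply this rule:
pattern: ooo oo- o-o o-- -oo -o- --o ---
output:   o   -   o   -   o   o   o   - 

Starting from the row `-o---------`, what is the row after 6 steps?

step 1: oo---------
step 2: o----------
step 3: o----------  (fixed point — unchanged through step 6)

o----------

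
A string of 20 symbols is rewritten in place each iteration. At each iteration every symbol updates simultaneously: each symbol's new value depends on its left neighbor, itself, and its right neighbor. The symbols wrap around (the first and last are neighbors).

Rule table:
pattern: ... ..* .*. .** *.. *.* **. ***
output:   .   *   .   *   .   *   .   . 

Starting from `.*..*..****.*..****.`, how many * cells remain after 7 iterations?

7

iteration 1: *..*..**...*..**....
iteration 2: ..*..**...*..**....*
iteration 3: .*..**...*..**....*.
iteration 4: *..**...*..**....*..
iteration 5: ..**...*..**....*..*
iteration 6: .**...*..**....*..*.
iteration 7: **...*..**....*..*..
count of *: 7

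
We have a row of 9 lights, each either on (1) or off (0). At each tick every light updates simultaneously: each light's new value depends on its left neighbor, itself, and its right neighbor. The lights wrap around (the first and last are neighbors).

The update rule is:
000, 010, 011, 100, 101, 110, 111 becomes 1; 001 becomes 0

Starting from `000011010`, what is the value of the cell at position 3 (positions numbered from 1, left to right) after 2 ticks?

111011111
111111111
position 3 holds 1

1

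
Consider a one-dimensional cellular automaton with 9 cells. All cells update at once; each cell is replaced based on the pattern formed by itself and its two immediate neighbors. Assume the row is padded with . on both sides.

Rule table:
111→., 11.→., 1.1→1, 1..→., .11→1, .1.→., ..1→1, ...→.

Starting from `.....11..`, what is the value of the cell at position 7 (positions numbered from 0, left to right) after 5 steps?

....11...
...11....
..11.....
.11......
11.......
position 7 holds .

.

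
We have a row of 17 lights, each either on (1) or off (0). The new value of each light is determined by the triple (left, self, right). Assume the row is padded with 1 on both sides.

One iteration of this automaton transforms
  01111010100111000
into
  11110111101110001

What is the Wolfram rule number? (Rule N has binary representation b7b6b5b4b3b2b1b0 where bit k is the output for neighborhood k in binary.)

position 2: 111 → 1  (bit 7 = 1)
position 4: 110 → 0  (bit 6 = 0)
position 0: 101 → 1  (bit 5 = 1)
position 9: 100 → 0  (bit 4 = 0)
position 1: 011 → 1  (bit 3 = 1)
position 6: 010 → 1  (bit 2 = 1)
position 10: 001 → 1  (bit 1 = 1)
position 15: 000 → 0  (bit 0 = 0)
bits b7..b0 = 10101110 = 174

174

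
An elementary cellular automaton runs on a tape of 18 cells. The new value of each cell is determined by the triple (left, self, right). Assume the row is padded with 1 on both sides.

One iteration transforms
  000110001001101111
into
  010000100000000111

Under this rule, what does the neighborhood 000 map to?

At position 1 the neighborhood is 000; the next row has 1 there.

1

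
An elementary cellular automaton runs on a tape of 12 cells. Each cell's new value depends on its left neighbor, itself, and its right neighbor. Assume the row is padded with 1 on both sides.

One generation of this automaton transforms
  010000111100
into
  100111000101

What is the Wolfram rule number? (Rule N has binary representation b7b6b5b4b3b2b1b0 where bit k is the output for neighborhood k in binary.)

99

position 7: 111 → 0  (bit 7 = 0)
position 9: 110 → 1  (bit 6 = 1)
position 0: 101 → 1  (bit 5 = 1)
position 2: 100 → 0  (bit 4 = 0)
position 6: 011 → 0  (bit 3 = 0)
position 1: 010 → 0  (bit 2 = 0)
position 5: 001 → 1  (bit 1 = 1)
position 3: 000 → 1  (bit 0 = 1)
bits b7..b0 = 01100011 = 99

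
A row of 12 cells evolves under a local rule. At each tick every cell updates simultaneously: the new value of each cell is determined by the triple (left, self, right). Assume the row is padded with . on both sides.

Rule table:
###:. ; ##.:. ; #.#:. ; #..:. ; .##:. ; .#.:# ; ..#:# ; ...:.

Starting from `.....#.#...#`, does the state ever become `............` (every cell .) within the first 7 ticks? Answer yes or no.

tick 1: ....##.#..##
tick 2: ...#...#.#..
tick 3: ..##..##.#..
tick 4: .#...#...#..
tick 5: ##..##..##..
tick 6: ...#...#....
tick 7: ..##..##....
tick 7 is ..##..##...., still not uniform .

no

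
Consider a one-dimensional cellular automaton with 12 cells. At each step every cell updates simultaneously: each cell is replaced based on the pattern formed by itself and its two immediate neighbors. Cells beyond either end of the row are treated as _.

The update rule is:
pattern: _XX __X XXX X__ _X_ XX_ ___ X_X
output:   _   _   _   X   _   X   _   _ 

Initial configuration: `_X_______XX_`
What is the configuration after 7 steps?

__X_______XX
___X_______X
____X_______
_____X______
______X_____
_______X____
________X___

________X___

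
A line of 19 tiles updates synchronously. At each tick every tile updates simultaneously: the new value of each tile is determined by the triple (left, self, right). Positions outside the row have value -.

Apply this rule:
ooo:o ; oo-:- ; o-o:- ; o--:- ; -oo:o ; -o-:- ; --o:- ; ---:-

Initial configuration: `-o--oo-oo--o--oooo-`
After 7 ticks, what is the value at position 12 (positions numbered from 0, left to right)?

-

----o--o------ooo--
--------------oo---
--------------o----
-------------------
-------------------  (fixed point — unchanged through tick 7)
position 12 holds -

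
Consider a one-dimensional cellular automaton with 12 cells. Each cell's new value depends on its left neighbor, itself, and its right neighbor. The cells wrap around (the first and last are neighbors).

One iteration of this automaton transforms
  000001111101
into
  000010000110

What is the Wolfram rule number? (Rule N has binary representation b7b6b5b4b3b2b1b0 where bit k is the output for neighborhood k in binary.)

position 6: 111 → 0  (bit 7 = 0)
position 9: 110 → 1  (bit 6 = 1)
position 10: 101 → 1  (bit 5 = 1)
position 0: 100 → 0  (bit 4 = 0)
position 5: 011 → 0  (bit 3 = 0)
position 11: 010 → 0  (bit 2 = 0)
position 4: 001 → 1  (bit 1 = 1)
position 1: 000 → 0  (bit 0 = 0)
bits b7..b0 = 01100010 = 98

98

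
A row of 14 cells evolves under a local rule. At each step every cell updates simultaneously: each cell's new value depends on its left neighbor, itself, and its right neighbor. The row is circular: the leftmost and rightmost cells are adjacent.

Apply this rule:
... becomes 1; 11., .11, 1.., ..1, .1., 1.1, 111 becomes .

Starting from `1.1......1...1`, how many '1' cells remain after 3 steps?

5

....1111...1..
111......1...1
....1111...1..
count of 1: 5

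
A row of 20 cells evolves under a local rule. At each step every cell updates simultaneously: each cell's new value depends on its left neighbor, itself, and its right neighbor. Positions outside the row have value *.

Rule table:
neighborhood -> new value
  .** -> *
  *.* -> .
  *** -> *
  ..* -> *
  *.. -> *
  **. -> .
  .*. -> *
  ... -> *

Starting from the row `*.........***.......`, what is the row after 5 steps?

.***********.*******
.**********..*******
.*********.*********
.********..*********
.*******.***********

.*******.***********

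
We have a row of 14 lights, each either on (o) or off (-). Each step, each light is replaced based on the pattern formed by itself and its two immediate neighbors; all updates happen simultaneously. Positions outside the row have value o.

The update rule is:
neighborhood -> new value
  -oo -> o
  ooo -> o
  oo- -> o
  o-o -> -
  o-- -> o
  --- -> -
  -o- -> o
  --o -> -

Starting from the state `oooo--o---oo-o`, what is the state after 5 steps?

ooooo-oo--oo-o
ooooo-ooo-oo-o
ooooo-ooo-oo-o  (fixed point — unchanged through step 5)

ooooo-ooo-oo-o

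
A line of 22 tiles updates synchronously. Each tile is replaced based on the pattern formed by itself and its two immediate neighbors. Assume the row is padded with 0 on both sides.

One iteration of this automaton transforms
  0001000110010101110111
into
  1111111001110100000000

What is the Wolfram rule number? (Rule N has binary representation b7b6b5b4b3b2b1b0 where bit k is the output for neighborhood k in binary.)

position 16: 111 → 0  (bit 7 = 0)
position 8: 110 → 0  (bit 6 = 0)
position 12: 101 → 0  (bit 5 = 0)
position 4: 100 → 1  (bit 4 = 1)
position 7: 011 → 0  (bit 3 = 0)
position 3: 010 → 1  (bit 2 = 1)
position 2: 001 → 1  (bit 1 = 1)
position 0: 000 → 1  (bit 0 = 1)
bits b7..b0 = 00010111 = 23

23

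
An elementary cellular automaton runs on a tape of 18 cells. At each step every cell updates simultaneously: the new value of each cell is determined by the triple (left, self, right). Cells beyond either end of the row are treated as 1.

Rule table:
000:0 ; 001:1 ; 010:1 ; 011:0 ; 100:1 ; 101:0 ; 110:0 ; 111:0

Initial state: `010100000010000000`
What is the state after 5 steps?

100000000000000001

step 1: 010110000111000001
step 2: 010001001000100010
step 3: 011011111101110110
step 4: 000000000000000000
step 5: 100000000000000001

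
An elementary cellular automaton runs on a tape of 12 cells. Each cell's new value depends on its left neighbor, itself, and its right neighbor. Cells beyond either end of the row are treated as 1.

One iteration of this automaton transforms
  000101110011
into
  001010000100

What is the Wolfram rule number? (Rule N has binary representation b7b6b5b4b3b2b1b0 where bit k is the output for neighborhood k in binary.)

position 6: 111 → 0  (bit 7 = 0)
position 7: 110 → 0  (bit 6 = 0)
position 4: 101 → 1  (bit 5 = 1)
position 0: 100 → 0  (bit 4 = 0)
position 5: 011 → 0  (bit 3 = 0)
position 3: 010 → 0  (bit 2 = 0)
position 2: 001 → 1  (bit 1 = 1)
position 1: 000 → 0  (bit 0 = 0)
bits b7..b0 = 00100010 = 34

34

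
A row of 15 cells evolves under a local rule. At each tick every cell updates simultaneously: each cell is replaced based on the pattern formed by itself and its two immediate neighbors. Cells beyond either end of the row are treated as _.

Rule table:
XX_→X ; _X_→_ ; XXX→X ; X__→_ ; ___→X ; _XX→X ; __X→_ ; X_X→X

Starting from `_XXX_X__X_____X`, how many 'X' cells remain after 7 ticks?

_XXXX_____XXX__
_XXXX_XXX_XXX_X
_XXXXXXXXXXXXX_
_XXXXXXXXXXXXX_  (fixed point — unchanged through tick 7)
count of X: 13

13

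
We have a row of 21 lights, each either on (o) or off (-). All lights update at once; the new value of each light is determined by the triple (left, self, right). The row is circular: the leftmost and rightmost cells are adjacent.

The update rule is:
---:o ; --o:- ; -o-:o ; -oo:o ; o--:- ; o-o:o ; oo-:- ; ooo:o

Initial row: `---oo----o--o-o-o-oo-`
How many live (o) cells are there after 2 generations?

12

oo-o--oo-o--ooooooo--
o-oo--o-oo--oooooo---
count of o: 12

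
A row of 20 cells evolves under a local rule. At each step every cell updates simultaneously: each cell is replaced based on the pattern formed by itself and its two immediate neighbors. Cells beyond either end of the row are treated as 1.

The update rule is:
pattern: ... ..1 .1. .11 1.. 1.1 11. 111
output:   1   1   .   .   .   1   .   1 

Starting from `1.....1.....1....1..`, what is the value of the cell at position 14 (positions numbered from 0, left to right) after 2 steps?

step 1: ..1111..1111..111..1
step 2: .1.11..1.11..1.1..1.
position 14 holds .

.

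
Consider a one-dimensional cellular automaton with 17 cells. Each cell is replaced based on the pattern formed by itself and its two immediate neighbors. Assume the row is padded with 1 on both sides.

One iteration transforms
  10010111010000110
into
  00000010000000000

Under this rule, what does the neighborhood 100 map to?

At position 1 the neighborhood is 100; the next row has 0 there.

0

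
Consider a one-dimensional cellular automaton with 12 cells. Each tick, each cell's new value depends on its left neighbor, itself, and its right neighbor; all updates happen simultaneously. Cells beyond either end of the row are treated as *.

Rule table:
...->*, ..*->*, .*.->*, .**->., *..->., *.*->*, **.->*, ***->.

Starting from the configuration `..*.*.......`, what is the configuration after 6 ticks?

tick 1: .****.******
tick 2: *...**......
tick 3: *.**.*.*****
tick 4: **.****.....
tick 5: .**...*.****
tick 6: *.*.****....

*.*.****....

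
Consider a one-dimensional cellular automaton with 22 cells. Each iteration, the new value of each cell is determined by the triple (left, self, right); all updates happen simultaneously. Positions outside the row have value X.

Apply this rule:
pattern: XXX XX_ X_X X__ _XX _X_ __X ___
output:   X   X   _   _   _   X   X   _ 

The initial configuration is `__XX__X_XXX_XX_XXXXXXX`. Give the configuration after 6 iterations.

iteration 1: _X_X_XX__XX__X__XXXXXX
iteration 2: _X_X__X_X_X_XX_X_XXXXX
iteration 3: _X_X_XX_X_X__X_X__XXXX
iteration 4: _X_X__X_X_X_XX_X_X_XXX
iteration 5: _X_X_XX_X_X__X_X_X__XX
iteration 6: _X_X__X_X_X_XX_X_X_X_X

_X_X__X_X_X_XX_X_X_X_X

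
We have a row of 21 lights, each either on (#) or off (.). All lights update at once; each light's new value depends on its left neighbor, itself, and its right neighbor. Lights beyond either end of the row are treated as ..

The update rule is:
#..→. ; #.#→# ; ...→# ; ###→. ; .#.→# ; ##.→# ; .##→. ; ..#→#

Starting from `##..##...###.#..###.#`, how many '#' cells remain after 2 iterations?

.#.#.#.##..###.#..###
#######.#.#..###.#..#
count of #: 14

14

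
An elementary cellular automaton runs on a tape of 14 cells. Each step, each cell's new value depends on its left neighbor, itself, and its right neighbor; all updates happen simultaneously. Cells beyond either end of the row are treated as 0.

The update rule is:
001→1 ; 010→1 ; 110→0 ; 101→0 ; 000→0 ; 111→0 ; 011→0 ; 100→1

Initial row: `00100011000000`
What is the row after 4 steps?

00111100011100

step 1: 01110100100000
step 2: 10000111110000
step 3: 11001000001000
step 4: 00111100011100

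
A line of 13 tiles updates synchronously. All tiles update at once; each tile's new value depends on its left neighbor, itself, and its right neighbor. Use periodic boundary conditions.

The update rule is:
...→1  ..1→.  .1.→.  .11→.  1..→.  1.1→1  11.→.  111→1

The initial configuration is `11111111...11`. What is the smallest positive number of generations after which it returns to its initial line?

14

1111111..1..1
111111.......
.1111..11111.
..11....111..
1....11..1..1
..11.........
1....11111111
..11..1111111
.......11111.
111111..111..
.1111....1...
..11..11...11
.........1...
11111111...11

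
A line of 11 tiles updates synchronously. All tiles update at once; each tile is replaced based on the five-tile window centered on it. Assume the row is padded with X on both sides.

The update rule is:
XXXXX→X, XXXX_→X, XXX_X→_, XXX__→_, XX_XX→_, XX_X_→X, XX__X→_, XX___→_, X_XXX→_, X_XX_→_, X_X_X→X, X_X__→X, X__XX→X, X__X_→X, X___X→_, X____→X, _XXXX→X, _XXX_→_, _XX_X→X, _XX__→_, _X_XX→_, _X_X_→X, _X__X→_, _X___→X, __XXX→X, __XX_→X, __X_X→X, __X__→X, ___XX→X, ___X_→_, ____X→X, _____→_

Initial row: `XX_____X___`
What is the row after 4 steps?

step 1: X__X_X_XX_X
step 2: __XXXX__X__
step 3: _XXXX__XX_X
step 4: __XX__XXX__

__XX__XXX__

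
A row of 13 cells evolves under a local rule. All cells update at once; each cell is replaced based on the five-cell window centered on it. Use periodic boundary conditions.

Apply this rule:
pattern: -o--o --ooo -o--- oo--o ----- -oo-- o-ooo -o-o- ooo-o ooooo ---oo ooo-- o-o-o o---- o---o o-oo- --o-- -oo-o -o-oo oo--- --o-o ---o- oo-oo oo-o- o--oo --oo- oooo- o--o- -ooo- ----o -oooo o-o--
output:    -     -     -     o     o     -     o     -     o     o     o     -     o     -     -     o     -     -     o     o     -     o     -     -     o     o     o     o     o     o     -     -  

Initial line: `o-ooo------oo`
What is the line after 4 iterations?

o-oo-o-oooo-o
--o--ooo-oo-o
-o--o-oo-o---
o--o-oo-----o

o--o-oo-----o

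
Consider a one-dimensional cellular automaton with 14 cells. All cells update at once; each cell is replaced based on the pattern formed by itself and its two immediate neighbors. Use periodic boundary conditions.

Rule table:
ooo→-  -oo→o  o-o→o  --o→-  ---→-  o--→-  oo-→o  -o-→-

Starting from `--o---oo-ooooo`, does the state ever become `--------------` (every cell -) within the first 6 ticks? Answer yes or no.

------oooo---o
------o--o----
--------------
all cells are - at tick 3

yes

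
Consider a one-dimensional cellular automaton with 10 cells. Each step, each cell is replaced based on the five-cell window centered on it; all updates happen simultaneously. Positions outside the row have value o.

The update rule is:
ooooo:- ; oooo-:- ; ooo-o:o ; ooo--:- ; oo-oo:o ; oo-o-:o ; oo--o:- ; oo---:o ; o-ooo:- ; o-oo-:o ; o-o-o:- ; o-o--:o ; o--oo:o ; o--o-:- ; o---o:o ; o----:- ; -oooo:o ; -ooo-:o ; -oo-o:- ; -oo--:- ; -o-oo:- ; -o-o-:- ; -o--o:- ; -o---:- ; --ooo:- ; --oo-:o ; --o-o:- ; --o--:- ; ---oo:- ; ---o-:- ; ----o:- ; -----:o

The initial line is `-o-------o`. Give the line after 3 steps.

oo--ooo---
---o-o-oo-
oo-----o-o

oo-----o-o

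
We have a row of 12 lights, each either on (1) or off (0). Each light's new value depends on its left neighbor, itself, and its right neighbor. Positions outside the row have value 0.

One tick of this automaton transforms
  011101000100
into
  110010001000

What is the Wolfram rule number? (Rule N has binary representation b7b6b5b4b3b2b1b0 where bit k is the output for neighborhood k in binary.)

position 2: 111 → 0  (bit 7 = 0)
position 3: 110 → 0  (bit 6 = 0)
position 4: 101 → 1  (bit 5 = 1)
position 6: 100 → 0  (bit 4 = 0)
position 1: 011 → 1  (bit 3 = 1)
position 5: 010 → 0  (bit 2 = 0)
position 0: 001 → 1  (bit 1 = 1)
position 7: 000 → 0  (bit 0 = 0)
bits b7..b0 = 00101010 = 42

42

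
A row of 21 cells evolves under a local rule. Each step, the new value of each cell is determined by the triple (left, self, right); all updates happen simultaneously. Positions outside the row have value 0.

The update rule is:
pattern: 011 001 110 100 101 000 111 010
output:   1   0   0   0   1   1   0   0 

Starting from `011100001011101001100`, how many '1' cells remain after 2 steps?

4

step 1: 010001100110010001001
step 2: 000101000100000100000
count of 1: 4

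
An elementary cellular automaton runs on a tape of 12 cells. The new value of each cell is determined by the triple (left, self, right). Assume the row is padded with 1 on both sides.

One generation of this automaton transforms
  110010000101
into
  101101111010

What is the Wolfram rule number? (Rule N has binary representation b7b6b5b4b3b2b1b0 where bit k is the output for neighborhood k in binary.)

position 0: 111 → 1  (bit 7 = 1)
position 1: 110 → 0  (bit 6 = 0)
position 10: 101 → 1  (bit 5 = 1)
position 2: 100 → 1  (bit 4 = 1)
position 11: 011 → 0  (bit 3 = 0)
position 4: 010 → 0  (bit 2 = 0)
position 3: 001 → 1  (bit 1 = 1)
position 6: 000 → 1  (bit 0 = 1)
bits b7..b0 = 10110011 = 179

179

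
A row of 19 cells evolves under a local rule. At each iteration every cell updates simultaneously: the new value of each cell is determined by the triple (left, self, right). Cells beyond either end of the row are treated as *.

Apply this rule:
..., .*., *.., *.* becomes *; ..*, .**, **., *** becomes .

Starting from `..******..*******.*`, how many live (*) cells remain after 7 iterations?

4

iteration 1: *.......*........*.
iteration 2: .******.********.**
iteration 3: *......*........*..
iteration 4: .*****.********.**.
iteration 5: *.....*........*..*
iteration 6: .****.********.**..
iteration 7: *....*........*..*.
count of *: 4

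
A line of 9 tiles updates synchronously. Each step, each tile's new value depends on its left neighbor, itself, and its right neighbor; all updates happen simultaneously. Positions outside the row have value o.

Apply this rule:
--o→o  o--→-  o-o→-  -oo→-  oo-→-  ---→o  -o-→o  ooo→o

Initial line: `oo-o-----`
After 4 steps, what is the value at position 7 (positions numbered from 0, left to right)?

-

o--o-oooo
--oo--ooo
-o---o-oo
-o-ooo--o
position 7 holds -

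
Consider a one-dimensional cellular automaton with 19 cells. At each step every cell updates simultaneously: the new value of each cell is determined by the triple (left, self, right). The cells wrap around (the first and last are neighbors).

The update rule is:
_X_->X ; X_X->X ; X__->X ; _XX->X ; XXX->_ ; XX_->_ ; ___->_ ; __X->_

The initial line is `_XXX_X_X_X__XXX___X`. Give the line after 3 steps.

X_XXXX_____X__XX_XX

XX__XXXXXXX_X__X__X
__X_X______XXX_XX_X
X_XXXX_____X__XX_XX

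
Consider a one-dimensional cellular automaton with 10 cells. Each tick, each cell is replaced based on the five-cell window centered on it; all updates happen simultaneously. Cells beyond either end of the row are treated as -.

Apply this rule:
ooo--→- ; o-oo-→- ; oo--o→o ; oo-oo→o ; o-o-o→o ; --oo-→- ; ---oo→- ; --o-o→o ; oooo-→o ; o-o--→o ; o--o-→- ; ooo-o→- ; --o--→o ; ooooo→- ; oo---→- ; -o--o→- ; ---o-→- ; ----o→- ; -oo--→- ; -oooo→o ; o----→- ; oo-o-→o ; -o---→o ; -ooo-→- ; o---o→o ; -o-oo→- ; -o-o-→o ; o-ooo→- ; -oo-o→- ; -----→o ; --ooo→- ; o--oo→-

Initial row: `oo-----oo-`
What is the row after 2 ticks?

oo--oo-ooo

tick 1: ----o-----
tick 2: oo--oo-ooo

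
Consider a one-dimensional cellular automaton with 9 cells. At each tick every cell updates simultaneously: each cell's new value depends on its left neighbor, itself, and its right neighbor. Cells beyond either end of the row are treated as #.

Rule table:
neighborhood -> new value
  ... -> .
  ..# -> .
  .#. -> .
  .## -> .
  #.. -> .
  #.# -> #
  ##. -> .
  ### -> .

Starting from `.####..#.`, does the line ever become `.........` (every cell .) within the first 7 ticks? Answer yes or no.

#.......#
.........
all cells are . at tick 2

yes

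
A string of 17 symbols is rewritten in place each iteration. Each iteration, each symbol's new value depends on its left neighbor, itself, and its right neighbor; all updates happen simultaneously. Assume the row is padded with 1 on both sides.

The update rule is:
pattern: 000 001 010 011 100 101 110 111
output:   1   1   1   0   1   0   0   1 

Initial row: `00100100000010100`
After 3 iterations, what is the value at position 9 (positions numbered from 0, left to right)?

1

11111111111110111
11111111111100011
11111111111011101
position 9 holds 1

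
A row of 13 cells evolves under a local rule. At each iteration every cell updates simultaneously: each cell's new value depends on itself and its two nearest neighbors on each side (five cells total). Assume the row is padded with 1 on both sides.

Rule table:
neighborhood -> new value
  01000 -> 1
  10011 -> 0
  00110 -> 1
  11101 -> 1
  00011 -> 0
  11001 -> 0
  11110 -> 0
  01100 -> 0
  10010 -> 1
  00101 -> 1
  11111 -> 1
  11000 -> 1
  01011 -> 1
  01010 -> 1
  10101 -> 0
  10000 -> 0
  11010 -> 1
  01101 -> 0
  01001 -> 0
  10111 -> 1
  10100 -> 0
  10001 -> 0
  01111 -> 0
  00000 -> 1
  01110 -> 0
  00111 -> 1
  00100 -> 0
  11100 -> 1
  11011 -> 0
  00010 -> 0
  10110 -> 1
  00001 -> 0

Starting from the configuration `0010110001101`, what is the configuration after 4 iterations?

1100001110001

0111101001001
0100110010001
1000100101001
1100001110001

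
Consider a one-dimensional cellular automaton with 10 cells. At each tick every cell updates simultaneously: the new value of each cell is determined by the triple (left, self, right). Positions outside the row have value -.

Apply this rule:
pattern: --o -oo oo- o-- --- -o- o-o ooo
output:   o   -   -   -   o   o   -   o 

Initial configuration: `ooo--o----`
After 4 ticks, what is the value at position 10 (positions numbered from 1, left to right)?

-o--oo-ooo
oo-o----o-
---o-oooo-
oooo--oo--
position 10 holds -

-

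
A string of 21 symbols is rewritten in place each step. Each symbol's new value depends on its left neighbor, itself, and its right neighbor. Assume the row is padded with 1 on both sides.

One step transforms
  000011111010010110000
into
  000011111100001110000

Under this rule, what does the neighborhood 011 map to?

1

At position 4 the neighborhood is 011; the next row has 1 there.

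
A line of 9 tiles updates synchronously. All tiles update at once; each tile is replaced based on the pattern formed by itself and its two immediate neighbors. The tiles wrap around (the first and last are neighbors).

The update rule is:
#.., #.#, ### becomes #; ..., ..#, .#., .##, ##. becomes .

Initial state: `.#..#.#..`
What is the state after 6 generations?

..#..#.#.
...#..#.#
#...#..#.
.#...#..#
#.#...#..
.#.#...#.

.#.#...#.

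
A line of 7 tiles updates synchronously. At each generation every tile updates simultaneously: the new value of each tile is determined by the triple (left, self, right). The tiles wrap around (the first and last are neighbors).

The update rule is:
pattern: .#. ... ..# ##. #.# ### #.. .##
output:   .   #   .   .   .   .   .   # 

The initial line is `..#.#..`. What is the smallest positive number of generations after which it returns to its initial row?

#.....#
..###.#
..#....
#...###
..#.#..

5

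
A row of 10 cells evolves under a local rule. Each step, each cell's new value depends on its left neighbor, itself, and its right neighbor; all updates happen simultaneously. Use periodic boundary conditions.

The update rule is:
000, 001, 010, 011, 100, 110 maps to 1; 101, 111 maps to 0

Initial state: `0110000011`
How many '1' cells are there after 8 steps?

0111111111
0100000001
0111111111  (repeats step 1; period 2)
step 8: 0100000001
count of 1: 2

2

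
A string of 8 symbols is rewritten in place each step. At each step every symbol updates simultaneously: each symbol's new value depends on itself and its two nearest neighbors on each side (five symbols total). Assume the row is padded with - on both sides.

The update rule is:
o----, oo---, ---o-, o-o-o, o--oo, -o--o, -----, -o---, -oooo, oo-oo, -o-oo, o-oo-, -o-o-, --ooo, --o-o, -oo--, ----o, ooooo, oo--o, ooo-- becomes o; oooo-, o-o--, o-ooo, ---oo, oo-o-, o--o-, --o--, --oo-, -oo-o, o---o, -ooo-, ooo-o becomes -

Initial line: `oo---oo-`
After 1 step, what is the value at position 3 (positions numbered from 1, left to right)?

o

step 1: -oo---oo
position 3 holds o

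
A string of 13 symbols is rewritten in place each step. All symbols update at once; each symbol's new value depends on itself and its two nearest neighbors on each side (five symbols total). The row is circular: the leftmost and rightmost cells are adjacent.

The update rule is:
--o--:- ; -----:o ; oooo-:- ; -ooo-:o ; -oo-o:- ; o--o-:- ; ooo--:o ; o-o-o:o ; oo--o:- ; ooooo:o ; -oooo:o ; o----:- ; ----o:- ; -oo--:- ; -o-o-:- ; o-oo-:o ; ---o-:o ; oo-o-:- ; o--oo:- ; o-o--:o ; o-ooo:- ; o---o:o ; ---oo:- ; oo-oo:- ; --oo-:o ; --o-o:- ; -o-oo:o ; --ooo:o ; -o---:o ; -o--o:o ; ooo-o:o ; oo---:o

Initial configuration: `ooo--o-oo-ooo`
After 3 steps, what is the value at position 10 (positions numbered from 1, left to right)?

o-o---oo---oo
o-ooo-o-oo-oo
o--oo-ooo---o
position 10 holds -

-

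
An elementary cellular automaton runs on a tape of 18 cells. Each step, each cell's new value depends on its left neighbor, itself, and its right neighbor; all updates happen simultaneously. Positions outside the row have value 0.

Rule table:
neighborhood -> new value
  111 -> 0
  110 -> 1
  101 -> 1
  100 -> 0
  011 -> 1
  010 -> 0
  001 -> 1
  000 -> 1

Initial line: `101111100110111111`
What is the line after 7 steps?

011000101111100001
111011011000101110
101111111011011010
011000001111111100
111011111000000101
101110001011111010
011010110110001100

011010110110001100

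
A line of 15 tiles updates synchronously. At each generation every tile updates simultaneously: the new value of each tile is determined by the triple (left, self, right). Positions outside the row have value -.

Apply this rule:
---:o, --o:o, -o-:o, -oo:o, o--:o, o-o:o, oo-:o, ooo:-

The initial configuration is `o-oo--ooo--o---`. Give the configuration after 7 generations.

ooooooo-ooooooo

ooooooo-ooooooo
o-----ooo-----o
ooooooo-ooooooo  (repeats generation 1; period 2)
generation 7: ooooooo-ooooooo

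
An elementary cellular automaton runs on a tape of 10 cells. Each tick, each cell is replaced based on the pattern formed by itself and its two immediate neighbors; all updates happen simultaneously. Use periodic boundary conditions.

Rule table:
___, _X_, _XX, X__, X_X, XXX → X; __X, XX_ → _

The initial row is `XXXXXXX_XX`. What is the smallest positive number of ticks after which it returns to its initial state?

XXXXXX_XXX
XXXXX_XXXX
XXXX_XXXXX
XXX_XXXXXX
XX_XXXXXXX
X_XXXXXXXX
_XXXXXXXXX
XXXXXXXXX_
XXXXXXXX_X
XXXXXXX_XX

10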